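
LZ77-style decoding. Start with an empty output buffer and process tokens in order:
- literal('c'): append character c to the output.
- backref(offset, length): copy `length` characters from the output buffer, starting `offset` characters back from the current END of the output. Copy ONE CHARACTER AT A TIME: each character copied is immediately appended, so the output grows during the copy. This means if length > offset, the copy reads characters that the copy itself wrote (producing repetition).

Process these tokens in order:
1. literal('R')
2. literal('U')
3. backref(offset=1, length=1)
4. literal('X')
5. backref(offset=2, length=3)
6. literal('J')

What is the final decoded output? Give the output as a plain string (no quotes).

Answer: RUUXUXUJ

Derivation:
Token 1: literal('R'). Output: "R"
Token 2: literal('U'). Output: "RU"
Token 3: backref(off=1, len=1). Copied 'U' from pos 1. Output: "RUU"
Token 4: literal('X'). Output: "RUUX"
Token 5: backref(off=2, len=3) (overlapping!). Copied 'UXU' from pos 2. Output: "RUUXUXU"
Token 6: literal('J'). Output: "RUUXUXUJ"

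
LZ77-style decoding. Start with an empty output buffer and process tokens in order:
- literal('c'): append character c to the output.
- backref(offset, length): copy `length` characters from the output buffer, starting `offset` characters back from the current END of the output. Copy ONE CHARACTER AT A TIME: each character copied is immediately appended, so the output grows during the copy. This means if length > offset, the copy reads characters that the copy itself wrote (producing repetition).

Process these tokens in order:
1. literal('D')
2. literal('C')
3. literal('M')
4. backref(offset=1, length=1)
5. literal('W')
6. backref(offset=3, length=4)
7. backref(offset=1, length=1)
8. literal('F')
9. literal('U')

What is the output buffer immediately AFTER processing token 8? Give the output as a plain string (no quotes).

Answer: DCMMWMMWMMF

Derivation:
Token 1: literal('D'). Output: "D"
Token 2: literal('C'). Output: "DC"
Token 3: literal('M'). Output: "DCM"
Token 4: backref(off=1, len=1). Copied 'M' from pos 2. Output: "DCMM"
Token 5: literal('W'). Output: "DCMMW"
Token 6: backref(off=3, len=4) (overlapping!). Copied 'MMWM' from pos 2. Output: "DCMMWMMWM"
Token 7: backref(off=1, len=1). Copied 'M' from pos 8. Output: "DCMMWMMWMM"
Token 8: literal('F'). Output: "DCMMWMMWMMF"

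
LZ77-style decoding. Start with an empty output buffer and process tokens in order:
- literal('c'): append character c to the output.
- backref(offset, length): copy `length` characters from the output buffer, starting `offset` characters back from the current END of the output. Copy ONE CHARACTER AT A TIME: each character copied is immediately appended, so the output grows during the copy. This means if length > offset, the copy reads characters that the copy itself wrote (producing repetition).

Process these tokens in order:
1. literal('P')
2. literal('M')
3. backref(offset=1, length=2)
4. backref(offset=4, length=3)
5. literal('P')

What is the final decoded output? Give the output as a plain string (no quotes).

Answer: PMMMPMMP

Derivation:
Token 1: literal('P'). Output: "P"
Token 2: literal('M'). Output: "PM"
Token 3: backref(off=1, len=2) (overlapping!). Copied 'MM' from pos 1. Output: "PMMM"
Token 4: backref(off=4, len=3). Copied 'PMM' from pos 0. Output: "PMMMPMM"
Token 5: literal('P'). Output: "PMMMPMMP"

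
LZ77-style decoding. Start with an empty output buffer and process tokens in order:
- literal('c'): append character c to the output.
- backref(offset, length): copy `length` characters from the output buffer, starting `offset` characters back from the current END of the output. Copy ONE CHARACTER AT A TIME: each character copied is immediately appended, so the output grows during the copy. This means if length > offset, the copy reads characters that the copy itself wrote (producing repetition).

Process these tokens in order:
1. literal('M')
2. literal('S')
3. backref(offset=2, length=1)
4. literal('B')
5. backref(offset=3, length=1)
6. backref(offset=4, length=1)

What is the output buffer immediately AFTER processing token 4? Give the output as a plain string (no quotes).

Token 1: literal('M'). Output: "M"
Token 2: literal('S'). Output: "MS"
Token 3: backref(off=2, len=1). Copied 'M' from pos 0. Output: "MSM"
Token 4: literal('B'). Output: "MSMB"

Answer: MSMB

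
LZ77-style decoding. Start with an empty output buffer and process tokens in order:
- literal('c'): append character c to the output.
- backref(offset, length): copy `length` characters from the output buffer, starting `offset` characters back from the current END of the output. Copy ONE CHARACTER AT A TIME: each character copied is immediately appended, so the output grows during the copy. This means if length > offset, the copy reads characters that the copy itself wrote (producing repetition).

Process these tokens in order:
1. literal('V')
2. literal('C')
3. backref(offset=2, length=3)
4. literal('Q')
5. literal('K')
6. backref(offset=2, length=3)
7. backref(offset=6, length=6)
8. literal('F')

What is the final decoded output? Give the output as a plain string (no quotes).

Token 1: literal('V'). Output: "V"
Token 2: literal('C'). Output: "VC"
Token 3: backref(off=2, len=3) (overlapping!). Copied 'VCV' from pos 0. Output: "VCVCV"
Token 4: literal('Q'). Output: "VCVCVQ"
Token 5: literal('K'). Output: "VCVCVQK"
Token 6: backref(off=2, len=3) (overlapping!). Copied 'QKQ' from pos 5. Output: "VCVCVQKQKQ"
Token 7: backref(off=6, len=6). Copied 'VQKQKQ' from pos 4. Output: "VCVCVQKQKQVQKQKQ"
Token 8: literal('F'). Output: "VCVCVQKQKQVQKQKQF"

Answer: VCVCVQKQKQVQKQKQF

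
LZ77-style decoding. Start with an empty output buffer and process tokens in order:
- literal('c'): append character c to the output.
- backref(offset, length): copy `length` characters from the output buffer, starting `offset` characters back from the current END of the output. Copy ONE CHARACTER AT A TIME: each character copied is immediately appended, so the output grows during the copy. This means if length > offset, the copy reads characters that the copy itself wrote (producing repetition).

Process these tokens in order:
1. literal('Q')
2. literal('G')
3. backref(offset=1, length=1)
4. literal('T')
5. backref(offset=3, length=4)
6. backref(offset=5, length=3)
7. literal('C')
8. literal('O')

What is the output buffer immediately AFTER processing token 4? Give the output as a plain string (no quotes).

Token 1: literal('Q'). Output: "Q"
Token 2: literal('G'). Output: "QG"
Token 3: backref(off=1, len=1). Copied 'G' from pos 1. Output: "QGG"
Token 4: literal('T'). Output: "QGGT"

Answer: QGGT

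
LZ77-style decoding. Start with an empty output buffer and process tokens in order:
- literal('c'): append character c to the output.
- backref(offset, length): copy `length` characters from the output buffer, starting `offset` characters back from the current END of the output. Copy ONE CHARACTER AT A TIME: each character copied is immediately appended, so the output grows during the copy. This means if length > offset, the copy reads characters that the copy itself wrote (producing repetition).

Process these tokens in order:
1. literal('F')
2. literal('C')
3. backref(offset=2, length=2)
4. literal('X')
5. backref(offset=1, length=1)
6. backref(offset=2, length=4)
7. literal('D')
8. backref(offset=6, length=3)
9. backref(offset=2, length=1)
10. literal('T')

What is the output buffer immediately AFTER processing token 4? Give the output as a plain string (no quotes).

Answer: FCFCX

Derivation:
Token 1: literal('F'). Output: "F"
Token 2: literal('C'). Output: "FC"
Token 3: backref(off=2, len=2). Copied 'FC' from pos 0. Output: "FCFC"
Token 4: literal('X'). Output: "FCFCX"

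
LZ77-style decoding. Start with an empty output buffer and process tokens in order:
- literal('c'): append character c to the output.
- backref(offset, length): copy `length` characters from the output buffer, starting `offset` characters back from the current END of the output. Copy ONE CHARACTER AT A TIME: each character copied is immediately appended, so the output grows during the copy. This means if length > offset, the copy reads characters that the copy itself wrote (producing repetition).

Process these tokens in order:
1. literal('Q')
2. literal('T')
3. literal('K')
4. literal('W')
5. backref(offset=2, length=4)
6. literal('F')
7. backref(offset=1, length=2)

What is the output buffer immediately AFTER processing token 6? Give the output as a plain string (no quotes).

Answer: QTKWKWKWF

Derivation:
Token 1: literal('Q'). Output: "Q"
Token 2: literal('T'). Output: "QT"
Token 3: literal('K'). Output: "QTK"
Token 4: literal('W'). Output: "QTKW"
Token 5: backref(off=2, len=4) (overlapping!). Copied 'KWKW' from pos 2. Output: "QTKWKWKW"
Token 6: literal('F'). Output: "QTKWKWKWF"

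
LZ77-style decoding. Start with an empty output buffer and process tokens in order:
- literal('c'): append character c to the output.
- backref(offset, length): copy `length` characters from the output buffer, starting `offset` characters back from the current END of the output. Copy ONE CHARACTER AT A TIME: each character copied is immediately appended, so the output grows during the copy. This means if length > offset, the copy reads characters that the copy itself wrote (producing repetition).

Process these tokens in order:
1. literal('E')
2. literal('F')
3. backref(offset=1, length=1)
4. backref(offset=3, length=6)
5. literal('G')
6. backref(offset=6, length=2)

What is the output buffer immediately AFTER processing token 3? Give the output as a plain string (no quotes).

Token 1: literal('E'). Output: "E"
Token 2: literal('F'). Output: "EF"
Token 3: backref(off=1, len=1). Copied 'F' from pos 1. Output: "EFF"

Answer: EFF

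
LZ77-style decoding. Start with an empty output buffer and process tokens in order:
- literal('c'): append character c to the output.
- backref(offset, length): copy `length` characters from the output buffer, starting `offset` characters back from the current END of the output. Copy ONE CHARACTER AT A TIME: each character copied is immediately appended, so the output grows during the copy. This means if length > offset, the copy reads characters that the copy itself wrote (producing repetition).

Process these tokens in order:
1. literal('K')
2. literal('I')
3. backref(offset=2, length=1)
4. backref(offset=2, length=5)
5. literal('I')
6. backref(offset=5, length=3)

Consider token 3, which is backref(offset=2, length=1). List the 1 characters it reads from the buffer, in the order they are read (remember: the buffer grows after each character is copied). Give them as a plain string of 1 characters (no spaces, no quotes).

Answer: K

Derivation:
Token 1: literal('K'). Output: "K"
Token 2: literal('I'). Output: "KI"
Token 3: backref(off=2, len=1). Buffer before: "KI" (len 2)
  byte 1: read out[0]='K', append. Buffer now: "KIK"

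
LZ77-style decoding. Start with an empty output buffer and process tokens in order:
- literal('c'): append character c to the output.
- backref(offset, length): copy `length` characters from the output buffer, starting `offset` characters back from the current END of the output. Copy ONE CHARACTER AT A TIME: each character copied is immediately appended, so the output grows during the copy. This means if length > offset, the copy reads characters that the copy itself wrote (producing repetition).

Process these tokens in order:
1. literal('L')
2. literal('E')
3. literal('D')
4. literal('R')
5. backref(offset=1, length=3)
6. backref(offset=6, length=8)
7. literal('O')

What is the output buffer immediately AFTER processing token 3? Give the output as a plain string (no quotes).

Token 1: literal('L'). Output: "L"
Token 2: literal('E'). Output: "LE"
Token 3: literal('D'). Output: "LED"

Answer: LED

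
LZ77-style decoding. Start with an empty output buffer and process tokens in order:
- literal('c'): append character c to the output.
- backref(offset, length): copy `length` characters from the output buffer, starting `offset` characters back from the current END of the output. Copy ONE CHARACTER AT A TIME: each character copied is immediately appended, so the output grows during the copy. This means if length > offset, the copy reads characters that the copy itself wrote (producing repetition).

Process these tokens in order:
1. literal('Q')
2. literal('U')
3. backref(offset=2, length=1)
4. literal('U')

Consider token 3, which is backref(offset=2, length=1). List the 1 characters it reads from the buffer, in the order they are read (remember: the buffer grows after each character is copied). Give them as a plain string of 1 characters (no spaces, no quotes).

Token 1: literal('Q'). Output: "Q"
Token 2: literal('U'). Output: "QU"
Token 3: backref(off=2, len=1). Buffer before: "QU" (len 2)
  byte 1: read out[0]='Q', append. Buffer now: "QUQ"

Answer: Q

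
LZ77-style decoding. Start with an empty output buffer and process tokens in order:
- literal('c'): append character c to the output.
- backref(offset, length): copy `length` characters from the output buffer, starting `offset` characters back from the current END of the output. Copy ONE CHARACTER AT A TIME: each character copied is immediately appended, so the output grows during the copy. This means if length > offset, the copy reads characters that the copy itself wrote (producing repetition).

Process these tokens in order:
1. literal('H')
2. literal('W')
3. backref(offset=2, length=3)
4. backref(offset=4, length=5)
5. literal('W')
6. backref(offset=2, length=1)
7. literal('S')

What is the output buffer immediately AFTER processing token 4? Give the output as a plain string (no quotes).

Answer: HWHWHWHWHW

Derivation:
Token 1: literal('H'). Output: "H"
Token 2: literal('W'). Output: "HW"
Token 3: backref(off=2, len=3) (overlapping!). Copied 'HWH' from pos 0. Output: "HWHWH"
Token 4: backref(off=4, len=5) (overlapping!). Copied 'WHWHW' from pos 1. Output: "HWHWHWHWHW"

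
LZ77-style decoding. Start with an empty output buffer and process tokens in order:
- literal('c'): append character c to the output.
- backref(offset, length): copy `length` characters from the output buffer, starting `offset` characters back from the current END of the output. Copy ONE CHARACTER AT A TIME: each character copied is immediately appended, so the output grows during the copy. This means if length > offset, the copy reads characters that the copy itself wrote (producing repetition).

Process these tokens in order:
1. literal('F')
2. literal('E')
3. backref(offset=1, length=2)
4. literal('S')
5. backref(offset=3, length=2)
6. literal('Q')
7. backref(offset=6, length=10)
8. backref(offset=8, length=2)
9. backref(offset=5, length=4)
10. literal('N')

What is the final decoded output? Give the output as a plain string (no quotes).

Token 1: literal('F'). Output: "F"
Token 2: literal('E'). Output: "FE"
Token 3: backref(off=1, len=2) (overlapping!). Copied 'EE' from pos 1. Output: "FEEE"
Token 4: literal('S'). Output: "FEEES"
Token 5: backref(off=3, len=2). Copied 'EE' from pos 2. Output: "FEEESEE"
Token 6: literal('Q'). Output: "FEEESEEQ"
Token 7: backref(off=6, len=10) (overlapping!). Copied 'EESEEQEESE' from pos 2. Output: "FEEESEEQEESEEQEESE"
Token 8: backref(off=8, len=2). Copied 'SE' from pos 10. Output: "FEEESEEQEESEEQEESESE"
Token 9: backref(off=5, len=4). Copied 'ESES' from pos 15. Output: "FEEESEEQEESEEQEESESEESES"
Token 10: literal('N'). Output: "FEEESEEQEESEEQEESESEESESN"

Answer: FEEESEEQEESEEQEESESEESESN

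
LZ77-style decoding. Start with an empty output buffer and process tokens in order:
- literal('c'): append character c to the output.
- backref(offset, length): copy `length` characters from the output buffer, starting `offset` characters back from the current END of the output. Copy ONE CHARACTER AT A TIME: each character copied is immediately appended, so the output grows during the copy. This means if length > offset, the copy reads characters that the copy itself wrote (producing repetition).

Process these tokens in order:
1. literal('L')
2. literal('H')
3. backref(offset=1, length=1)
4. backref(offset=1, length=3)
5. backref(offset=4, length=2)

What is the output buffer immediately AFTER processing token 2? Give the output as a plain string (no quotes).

Answer: LH

Derivation:
Token 1: literal('L'). Output: "L"
Token 2: literal('H'). Output: "LH"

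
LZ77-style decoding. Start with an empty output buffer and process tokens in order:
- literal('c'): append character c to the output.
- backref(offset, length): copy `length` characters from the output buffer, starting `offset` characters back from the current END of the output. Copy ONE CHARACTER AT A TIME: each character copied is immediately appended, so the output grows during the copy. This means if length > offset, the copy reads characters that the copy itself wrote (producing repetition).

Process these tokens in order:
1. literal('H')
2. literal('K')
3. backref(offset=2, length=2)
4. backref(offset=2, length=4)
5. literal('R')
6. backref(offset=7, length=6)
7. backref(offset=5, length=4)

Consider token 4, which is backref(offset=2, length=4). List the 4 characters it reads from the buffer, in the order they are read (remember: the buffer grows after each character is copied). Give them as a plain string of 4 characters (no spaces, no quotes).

Answer: HKHK

Derivation:
Token 1: literal('H'). Output: "H"
Token 2: literal('K'). Output: "HK"
Token 3: backref(off=2, len=2). Copied 'HK' from pos 0. Output: "HKHK"
Token 4: backref(off=2, len=4). Buffer before: "HKHK" (len 4)
  byte 1: read out[2]='H', append. Buffer now: "HKHKH"
  byte 2: read out[3]='K', append. Buffer now: "HKHKHK"
  byte 3: read out[4]='H', append. Buffer now: "HKHKHKH"
  byte 4: read out[5]='K', append. Buffer now: "HKHKHKHK"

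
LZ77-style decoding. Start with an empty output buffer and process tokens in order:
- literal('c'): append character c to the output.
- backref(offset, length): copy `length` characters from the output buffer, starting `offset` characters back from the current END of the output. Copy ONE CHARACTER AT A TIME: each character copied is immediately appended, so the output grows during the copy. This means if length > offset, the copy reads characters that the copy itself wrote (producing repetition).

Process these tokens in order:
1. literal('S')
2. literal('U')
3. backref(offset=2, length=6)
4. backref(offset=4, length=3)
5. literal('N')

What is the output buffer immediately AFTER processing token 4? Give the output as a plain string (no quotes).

Answer: SUSUSUSUSUS

Derivation:
Token 1: literal('S'). Output: "S"
Token 2: literal('U'). Output: "SU"
Token 3: backref(off=2, len=6) (overlapping!). Copied 'SUSUSU' from pos 0. Output: "SUSUSUSU"
Token 4: backref(off=4, len=3). Copied 'SUS' from pos 4. Output: "SUSUSUSUSUS"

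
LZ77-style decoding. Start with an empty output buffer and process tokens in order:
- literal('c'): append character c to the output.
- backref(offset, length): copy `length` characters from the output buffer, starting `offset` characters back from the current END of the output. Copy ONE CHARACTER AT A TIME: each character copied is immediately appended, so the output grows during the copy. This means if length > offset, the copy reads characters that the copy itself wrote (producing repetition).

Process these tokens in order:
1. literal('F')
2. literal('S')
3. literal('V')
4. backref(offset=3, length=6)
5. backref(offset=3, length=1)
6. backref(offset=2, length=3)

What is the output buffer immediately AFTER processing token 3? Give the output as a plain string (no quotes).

Token 1: literal('F'). Output: "F"
Token 2: literal('S'). Output: "FS"
Token 3: literal('V'). Output: "FSV"

Answer: FSV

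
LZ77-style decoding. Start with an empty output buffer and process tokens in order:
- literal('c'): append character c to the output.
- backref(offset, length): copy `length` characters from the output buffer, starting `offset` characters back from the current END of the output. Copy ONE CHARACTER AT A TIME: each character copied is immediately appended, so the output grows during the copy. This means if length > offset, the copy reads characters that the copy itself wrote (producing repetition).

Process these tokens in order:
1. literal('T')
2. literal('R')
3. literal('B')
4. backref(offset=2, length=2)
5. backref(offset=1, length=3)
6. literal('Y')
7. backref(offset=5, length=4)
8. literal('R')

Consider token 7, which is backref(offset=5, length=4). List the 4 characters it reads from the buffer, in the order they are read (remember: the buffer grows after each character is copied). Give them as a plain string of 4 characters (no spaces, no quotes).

Answer: BBBB

Derivation:
Token 1: literal('T'). Output: "T"
Token 2: literal('R'). Output: "TR"
Token 3: literal('B'). Output: "TRB"
Token 4: backref(off=2, len=2). Copied 'RB' from pos 1. Output: "TRBRB"
Token 5: backref(off=1, len=3) (overlapping!). Copied 'BBB' from pos 4. Output: "TRBRBBBB"
Token 6: literal('Y'). Output: "TRBRBBBBY"
Token 7: backref(off=5, len=4). Buffer before: "TRBRBBBBY" (len 9)
  byte 1: read out[4]='B', append. Buffer now: "TRBRBBBBYB"
  byte 2: read out[5]='B', append. Buffer now: "TRBRBBBBYBB"
  byte 3: read out[6]='B', append. Buffer now: "TRBRBBBBYBBB"
  byte 4: read out[7]='B', append. Buffer now: "TRBRBBBBYBBBB"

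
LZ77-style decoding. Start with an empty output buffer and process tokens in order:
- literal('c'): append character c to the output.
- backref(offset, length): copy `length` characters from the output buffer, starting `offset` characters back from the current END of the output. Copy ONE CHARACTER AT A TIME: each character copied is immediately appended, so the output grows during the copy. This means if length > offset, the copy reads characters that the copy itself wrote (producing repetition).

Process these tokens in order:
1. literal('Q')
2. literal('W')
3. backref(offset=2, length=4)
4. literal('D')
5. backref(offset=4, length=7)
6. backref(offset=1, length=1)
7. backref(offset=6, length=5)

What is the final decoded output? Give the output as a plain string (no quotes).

Answer: QWQWQWDWQWDWQWWWDWQW

Derivation:
Token 1: literal('Q'). Output: "Q"
Token 2: literal('W'). Output: "QW"
Token 3: backref(off=2, len=4) (overlapping!). Copied 'QWQW' from pos 0. Output: "QWQWQW"
Token 4: literal('D'). Output: "QWQWQWD"
Token 5: backref(off=4, len=7) (overlapping!). Copied 'WQWDWQW' from pos 3. Output: "QWQWQWDWQWDWQW"
Token 6: backref(off=1, len=1). Copied 'W' from pos 13. Output: "QWQWQWDWQWDWQWW"
Token 7: backref(off=6, len=5). Copied 'WDWQW' from pos 9. Output: "QWQWQWDWQWDWQWWWDWQW"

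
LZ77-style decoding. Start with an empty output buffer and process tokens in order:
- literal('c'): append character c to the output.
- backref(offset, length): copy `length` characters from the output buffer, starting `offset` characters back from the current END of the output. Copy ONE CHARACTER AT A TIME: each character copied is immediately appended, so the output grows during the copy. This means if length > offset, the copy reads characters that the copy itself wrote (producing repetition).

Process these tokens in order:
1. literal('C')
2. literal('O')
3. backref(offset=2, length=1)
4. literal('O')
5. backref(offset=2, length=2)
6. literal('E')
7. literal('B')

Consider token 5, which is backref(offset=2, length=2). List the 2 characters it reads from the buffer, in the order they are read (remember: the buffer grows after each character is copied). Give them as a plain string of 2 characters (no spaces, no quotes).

Answer: CO

Derivation:
Token 1: literal('C'). Output: "C"
Token 2: literal('O'). Output: "CO"
Token 3: backref(off=2, len=1). Copied 'C' from pos 0. Output: "COC"
Token 4: literal('O'). Output: "COCO"
Token 5: backref(off=2, len=2). Buffer before: "COCO" (len 4)
  byte 1: read out[2]='C', append. Buffer now: "COCOC"
  byte 2: read out[3]='O', append. Buffer now: "COCOCO"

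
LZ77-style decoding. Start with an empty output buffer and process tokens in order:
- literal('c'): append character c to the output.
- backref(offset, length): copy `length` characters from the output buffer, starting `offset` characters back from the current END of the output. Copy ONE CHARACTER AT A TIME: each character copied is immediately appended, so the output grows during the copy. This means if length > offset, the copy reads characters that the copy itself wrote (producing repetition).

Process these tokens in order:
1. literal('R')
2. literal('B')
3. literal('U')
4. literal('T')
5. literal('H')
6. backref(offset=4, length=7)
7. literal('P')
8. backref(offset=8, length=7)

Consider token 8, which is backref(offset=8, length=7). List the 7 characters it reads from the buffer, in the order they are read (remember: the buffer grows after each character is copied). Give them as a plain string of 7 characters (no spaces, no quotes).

Token 1: literal('R'). Output: "R"
Token 2: literal('B'). Output: "RB"
Token 3: literal('U'). Output: "RBU"
Token 4: literal('T'). Output: "RBUT"
Token 5: literal('H'). Output: "RBUTH"
Token 6: backref(off=4, len=7) (overlapping!). Copied 'BUTHBUT' from pos 1. Output: "RBUTHBUTHBUT"
Token 7: literal('P'). Output: "RBUTHBUTHBUTP"
Token 8: backref(off=8, len=7). Buffer before: "RBUTHBUTHBUTP" (len 13)
  byte 1: read out[5]='B', append. Buffer now: "RBUTHBUTHBUTPB"
  byte 2: read out[6]='U', append. Buffer now: "RBUTHBUTHBUTPBU"
  byte 3: read out[7]='T', append. Buffer now: "RBUTHBUTHBUTPBUT"
  byte 4: read out[8]='H', append. Buffer now: "RBUTHBUTHBUTPBUTH"
  byte 5: read out[9]='B', append. Buffer now: "RBUTHBUTHBUTPBUTHB"
  byte 6: read out[10]='U', append. Buffer now: "RBUTHBUTHBUTPBUTHBU"
  byte 7: read out[11]='T', append. Buffer now: "RBUTHBUTHBUTPBUTHBUT"

Answer: BUTHBUT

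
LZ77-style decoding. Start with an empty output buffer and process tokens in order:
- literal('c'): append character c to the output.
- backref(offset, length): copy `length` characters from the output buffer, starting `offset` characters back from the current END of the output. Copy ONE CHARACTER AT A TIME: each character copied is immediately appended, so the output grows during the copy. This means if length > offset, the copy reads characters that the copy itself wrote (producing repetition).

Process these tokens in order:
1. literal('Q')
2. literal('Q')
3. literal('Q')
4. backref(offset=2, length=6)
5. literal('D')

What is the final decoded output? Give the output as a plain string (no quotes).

Token 1: literal('Q'). Output: "Q"
Token 2: literal('Q'). Output: "QQ"
Token 3: literal('Q'). Output: "QQQ"
Token 4: backref(off=2, len=6) (overlapping!). Copied 'QQQQQQ' from pos 1. Output: "QQQQQQQQQ"
Token 5: literal('D'). Output: "QQQQQQQQQD"

Answer: QQQQQQQQQD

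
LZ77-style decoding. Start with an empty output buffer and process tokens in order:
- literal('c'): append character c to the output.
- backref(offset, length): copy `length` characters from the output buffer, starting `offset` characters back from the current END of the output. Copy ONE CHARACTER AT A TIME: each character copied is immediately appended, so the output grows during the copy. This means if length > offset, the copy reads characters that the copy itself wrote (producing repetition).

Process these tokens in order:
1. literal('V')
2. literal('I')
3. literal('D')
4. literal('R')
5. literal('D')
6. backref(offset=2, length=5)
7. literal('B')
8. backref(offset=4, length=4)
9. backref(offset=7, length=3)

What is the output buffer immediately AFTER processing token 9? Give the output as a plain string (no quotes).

Token 1: literal('V'). Output: "V"
Token 2: literal('I'). Output: "VI"
Token 3: literal('D'). Output: "VID"
Token 4: literal('R'). Output: "VIDR"
Token 5: literal('D'). Output: "VIDRD"
Token 6: backref(off=2, len=5) (overlapping!). Copied 'RDRDR' from pos 3. Output: "VIDRDRDRDR"
Token 7: literal('B'). Output: "VIDRDRDRDRB"
Token 8: backref(off=4, len=4). Copied 'RDRB' from pos 7. Output: "VIDRDRDRDRBRDRB"
Token 9: backref(off=7, len=3). Copied 'DRB' from pos 8. Output: "VIDRDRDRDRBRDRBDRB"

Answer: VIDRDRDRDRBRDRBDRB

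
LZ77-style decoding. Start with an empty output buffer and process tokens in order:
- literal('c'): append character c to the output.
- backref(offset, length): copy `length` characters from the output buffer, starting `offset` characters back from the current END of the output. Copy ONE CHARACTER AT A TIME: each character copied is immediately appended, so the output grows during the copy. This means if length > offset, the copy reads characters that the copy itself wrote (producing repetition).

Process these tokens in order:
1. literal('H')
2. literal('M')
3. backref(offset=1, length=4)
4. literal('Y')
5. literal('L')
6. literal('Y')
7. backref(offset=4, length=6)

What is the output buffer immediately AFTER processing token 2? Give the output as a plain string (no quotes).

Answer: HM

Derivation:
Token 1: literal('H'). Output: "H"
Token 2: literal('M'). Output: "HM"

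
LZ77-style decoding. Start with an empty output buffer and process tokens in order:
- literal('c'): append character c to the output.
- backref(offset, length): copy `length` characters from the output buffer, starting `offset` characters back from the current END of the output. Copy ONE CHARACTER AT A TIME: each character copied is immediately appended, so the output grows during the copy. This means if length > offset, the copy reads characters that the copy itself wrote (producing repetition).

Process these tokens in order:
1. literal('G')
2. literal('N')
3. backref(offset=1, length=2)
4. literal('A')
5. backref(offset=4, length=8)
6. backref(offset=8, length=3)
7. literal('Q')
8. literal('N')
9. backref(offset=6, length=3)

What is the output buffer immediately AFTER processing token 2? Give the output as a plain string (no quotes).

Answer: GN

Derivation:
Token 1: literal('G'). Output: "G"
Token 2: literal('N'). Output: "GN"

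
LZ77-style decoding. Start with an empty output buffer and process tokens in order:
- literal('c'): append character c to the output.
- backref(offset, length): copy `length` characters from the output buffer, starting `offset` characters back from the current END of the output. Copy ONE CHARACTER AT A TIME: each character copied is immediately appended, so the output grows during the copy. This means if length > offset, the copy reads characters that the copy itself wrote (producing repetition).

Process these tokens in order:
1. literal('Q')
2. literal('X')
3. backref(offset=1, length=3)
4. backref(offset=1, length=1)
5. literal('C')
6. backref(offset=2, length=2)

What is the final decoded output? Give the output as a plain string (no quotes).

Token 1: literal('Q'). Output: "Q"
Token 2: literal('X'). Output: "QX"
Token 3: backref(off=1, len=3) (overlapping!). Copied 'XXX' from pos 1. Output: "QXXXX"
Token 4: backref(off=1, len=1). Copied 'X' from pos 4. Output: "QXXXXX"
Token 5: literal('C'). Output: "QXXXXXC"
Token 6: backref(off=2, len=2). Copied 'XC' from pos 5. Output: "QXXXXXCXC"

Answer: QXXXXXCXC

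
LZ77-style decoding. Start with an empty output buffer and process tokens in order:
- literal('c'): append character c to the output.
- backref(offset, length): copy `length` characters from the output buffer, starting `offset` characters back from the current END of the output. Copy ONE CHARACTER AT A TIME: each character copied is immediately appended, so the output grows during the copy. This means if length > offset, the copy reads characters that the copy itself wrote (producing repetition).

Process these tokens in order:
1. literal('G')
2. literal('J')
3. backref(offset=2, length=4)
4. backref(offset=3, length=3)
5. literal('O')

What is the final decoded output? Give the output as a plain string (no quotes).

Answer: GJGJGJJGJO

Derivation:
Token 1: literal('G'). Output: "G"
Token 2: literal('J'). Output: "GJ"
Token 3: backref(off=2, len=4) (overlapping!). Copied 'GJGJ' from pos 0. Output: "GJGJGJ"
Token 4: backref(off=3, len=3). Copied 'JGJ' from pos 3. Output: "GJGJGJJGJ"
Token 5: literal('O'). Output: "GJGJGJJGJO"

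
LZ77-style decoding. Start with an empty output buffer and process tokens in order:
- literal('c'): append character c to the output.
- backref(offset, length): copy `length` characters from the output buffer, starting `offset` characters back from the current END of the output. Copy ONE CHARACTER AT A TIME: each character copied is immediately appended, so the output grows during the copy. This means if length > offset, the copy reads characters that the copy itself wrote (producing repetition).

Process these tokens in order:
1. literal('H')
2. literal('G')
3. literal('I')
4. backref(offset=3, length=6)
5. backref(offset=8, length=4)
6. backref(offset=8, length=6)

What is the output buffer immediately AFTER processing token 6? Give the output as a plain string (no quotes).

Answer: HGIHGIHGIGIHGIHGIGI

Derivation:
Token 1: literal('H'). Output: "H"
Token 2: literal('G'). Output: "HG"
Token 3: literal('I'). Output: "HGI"
Token 4: backref(off=3, len=6) (overlapping!). Copied 'HGIHGI' from pos 0. Output: "HGIHGIHGI"
Token 5: backref(off=8, len=4). Copied 'GIHG' from pos 1. Output: "HGIHGIHGIGIHG"
Token 6: backref(off=8, len=6). Copied 'IHGIGI' from pos 5. Output: "HGIHGIHGIGIHGIHGIGI"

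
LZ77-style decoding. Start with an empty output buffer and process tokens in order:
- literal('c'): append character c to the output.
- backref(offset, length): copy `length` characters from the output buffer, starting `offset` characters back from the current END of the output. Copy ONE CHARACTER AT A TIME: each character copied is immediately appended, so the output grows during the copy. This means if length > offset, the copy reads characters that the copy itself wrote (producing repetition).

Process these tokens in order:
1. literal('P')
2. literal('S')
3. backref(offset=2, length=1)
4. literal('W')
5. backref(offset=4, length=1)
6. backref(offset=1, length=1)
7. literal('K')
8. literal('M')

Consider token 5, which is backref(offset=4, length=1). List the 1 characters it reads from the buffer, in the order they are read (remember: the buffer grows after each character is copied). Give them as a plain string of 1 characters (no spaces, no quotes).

Token 1: literal('P'). Output: "P"
Token 2: literal('S'). Output: "PS"
Token 3: backref(off=2, len=1). Copied 'P' from pos 0. Output: "PSP"
Token 4: literal('W'). Output: "PSPW"
Token 5: backref(off=4, len=1). Buffer before: "PSPW" (len 4)
  byte 1: read out[0]='P', append. Buffer now: "PSPWP"

Answer: P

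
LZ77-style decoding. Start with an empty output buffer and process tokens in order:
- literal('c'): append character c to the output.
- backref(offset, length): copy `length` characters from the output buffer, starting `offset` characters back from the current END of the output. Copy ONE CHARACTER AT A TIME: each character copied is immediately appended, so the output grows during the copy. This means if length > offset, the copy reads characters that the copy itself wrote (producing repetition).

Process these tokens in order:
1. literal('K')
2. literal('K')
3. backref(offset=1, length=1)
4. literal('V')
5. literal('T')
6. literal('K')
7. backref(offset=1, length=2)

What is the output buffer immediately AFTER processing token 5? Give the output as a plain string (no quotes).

Token 1: literal('K'). Output: "K"
Token 2: literal('K'). Output: "KK"
Token 3: backref(off=1, len=1). Copied 'K' from pos 1. Output: "KKK"
Token 4: literal('V'). Output: "KKKV"
Token 5: literal('T'). Output: "KKKVT"

Answer: KKKVT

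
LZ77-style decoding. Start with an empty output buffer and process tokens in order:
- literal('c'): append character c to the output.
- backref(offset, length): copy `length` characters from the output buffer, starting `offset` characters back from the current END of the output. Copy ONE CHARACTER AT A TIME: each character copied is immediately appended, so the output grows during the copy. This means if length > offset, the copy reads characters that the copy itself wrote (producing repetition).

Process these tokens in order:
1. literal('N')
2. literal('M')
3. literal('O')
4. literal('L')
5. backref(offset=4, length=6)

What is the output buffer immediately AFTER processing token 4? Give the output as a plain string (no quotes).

Answer: NMOL

Derivation:
Token 1: literal('N'). Output: "N"
Token 2: literal('M'). Output: "NM"
Token 3: literal('O'). Output: "NMO"
Token 4: literal('L'). Output: "NMOL"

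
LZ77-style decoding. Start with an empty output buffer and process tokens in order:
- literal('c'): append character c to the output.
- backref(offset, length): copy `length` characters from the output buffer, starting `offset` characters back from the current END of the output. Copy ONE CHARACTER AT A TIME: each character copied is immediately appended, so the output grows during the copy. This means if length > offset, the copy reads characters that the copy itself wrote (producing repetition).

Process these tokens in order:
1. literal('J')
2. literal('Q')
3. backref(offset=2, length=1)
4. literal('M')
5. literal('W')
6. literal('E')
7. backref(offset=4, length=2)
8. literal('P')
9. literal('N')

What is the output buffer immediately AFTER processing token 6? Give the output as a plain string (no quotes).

Token 1: literal('J'). Output: "J"
Token 2: literal('Q'). Output: "JQ"
Token 3: backref(off=2, len=1). Copied 'J' from pos 0. Output: "JQJ"
Token 4: literal('M'). Output: "JQJM"
Token 5: literal('W'). Output: "JQJMW"
Token 6: literal('E'). Output: "JQJMWE"

Answer: JQJMWE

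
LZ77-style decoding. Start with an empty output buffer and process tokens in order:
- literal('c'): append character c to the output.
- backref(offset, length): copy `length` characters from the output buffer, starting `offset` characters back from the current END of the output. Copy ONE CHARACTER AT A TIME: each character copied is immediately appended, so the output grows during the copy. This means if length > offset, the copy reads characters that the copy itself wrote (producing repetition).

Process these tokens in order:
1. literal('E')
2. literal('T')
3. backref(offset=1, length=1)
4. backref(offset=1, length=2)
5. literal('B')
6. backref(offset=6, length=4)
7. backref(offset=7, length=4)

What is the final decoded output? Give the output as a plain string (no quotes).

Answer: ETTTTBETTTTTBE

Derivation:
Token 1: literal('E'). Output: "E"
Token 2: literal('T'). Output: "ET"
Token 3: backref(off=1, len=1). Copied 'T' from pos 1. Output: "ETT"
Token 4: backref(off=1, len=2) (overlapping!). Copied 'TT' from pos 2. Output: "ETTTT"
Token 5: literal('B'). Output: "ETTTTB"
Token 6: backref(off=6, len=4). Copied 'ETTT' from pos 0. Output: "ETTTTBETTT"
Token 7: backref(off=7, len=4). Copied 'TTBE' from pos 3. Output: "ETTTTBETTTTTBE"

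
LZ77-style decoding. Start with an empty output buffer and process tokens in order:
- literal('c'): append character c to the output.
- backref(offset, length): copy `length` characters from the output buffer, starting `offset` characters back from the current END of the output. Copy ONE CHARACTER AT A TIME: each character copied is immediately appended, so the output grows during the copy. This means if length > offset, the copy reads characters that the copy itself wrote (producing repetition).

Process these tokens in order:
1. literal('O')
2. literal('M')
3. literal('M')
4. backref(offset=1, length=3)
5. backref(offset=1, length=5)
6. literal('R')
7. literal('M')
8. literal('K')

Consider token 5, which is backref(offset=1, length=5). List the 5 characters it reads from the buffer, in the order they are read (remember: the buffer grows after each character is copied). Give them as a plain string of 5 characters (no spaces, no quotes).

Token 1: literal('O'). Output: "O"
Token 2: literal('M'). Output: "OM"
Token 3: literal('M'). Output: "OMM"
Token 4: backref(off=1, len=3) (overlapping!). Copied 'MMM' from pos 2. Output: "OMMMMM"
Token 5: backref(off=1, len=5). Buffer before: "OMMMMM" (len 6)
  byte 1: read out[5]='M', append. Buffer now: "OMMMMMM"
  byte 2: read out[6]='M', append. Buffer now: "OMMMMMMM"
  byte 3: read out[7]='M', append. Buffer now: "OMMMMMMMM"
  byte 4: read out[8]='M', append. Buffer now: "OMMMMMMMMM"
  byte 5: read out[9]='M', append. Buffer now: "OMMMMMMMMMM"

Answer: MMMMM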